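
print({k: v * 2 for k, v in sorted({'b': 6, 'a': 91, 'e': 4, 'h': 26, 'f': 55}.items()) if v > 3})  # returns {'a': 182, 'b': 12, 'e': 8, 'f': 110, 'h': 52}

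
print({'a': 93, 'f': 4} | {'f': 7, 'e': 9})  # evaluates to {'a': 93, 'f': 7, 'e': 9}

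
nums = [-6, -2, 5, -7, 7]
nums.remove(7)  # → [-6, -2, 5, -7]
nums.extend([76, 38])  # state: [-6, -2, 5, -7, 76, 38]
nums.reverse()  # [38, 76, -7, 5, -2, -6]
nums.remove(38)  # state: [76, -7, 5, -2, -6]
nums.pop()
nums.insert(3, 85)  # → [76, -7, 5, 85, -2]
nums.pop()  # -2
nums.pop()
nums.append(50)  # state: [76, -7, 5, 50]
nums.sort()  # [-7, 5, 50, 76]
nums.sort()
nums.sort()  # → [-7, 5, 50, 76]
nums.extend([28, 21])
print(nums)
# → [-7, 5, 50, 76, 28, 21]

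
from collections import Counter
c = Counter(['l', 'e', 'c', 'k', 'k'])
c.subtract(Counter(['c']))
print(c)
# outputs Counter({'k': 2, 'l': 1, 'e': 1, 'c': 0})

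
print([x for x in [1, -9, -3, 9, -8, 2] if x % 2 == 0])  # [-8, 2]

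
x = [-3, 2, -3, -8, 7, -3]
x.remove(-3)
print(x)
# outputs [2, -3, -8, 7, -3]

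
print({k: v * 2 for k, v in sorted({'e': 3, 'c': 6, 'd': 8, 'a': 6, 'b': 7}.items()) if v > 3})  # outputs {'a': 12, 'b': 14, 'c': 12, 'd': 16}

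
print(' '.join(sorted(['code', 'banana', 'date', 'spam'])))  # banana code date spam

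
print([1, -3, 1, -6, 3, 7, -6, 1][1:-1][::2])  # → [-3, -6, 7]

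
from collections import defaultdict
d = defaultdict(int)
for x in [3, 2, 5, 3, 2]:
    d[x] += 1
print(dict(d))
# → {3: 2, 2: 2, 5: 1}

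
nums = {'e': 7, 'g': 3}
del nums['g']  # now {'e': 7}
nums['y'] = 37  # {'e': 7, 'y': 37}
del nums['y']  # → {'e': 7}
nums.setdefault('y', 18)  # 18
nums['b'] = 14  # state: {'e': 7, 'y': 18, 'b': 14}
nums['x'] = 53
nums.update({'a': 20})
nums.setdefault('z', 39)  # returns 39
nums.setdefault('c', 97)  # 97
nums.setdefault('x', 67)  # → 53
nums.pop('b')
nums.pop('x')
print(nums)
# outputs {'e': 7, 'y': 18, 'a': 20, 'z': 39, 'c': 97}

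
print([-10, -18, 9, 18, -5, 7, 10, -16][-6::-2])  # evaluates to [9, -10]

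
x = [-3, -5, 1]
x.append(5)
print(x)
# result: [-3, -5, 1, 5]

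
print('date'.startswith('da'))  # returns True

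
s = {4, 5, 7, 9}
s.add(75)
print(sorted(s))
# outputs [4, 5, 7, 9, 75]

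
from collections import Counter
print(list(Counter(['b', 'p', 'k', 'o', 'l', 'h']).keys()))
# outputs ['b', 'p', 'k', 'o', 'l', 'h']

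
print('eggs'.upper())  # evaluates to EGGS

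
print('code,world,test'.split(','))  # ['code', 'world', 'test']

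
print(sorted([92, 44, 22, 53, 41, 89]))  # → [22, 41, 44, 53, 89, 92]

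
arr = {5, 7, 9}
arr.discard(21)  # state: {5, 7, 9}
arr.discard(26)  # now {5, 7, 9}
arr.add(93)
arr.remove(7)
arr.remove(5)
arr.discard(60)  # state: {9, 93}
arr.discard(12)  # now {9, 93}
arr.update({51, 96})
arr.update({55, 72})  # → {9, 51, 55, 72, 93, 96}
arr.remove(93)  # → {9, 51, 55, 72, 96}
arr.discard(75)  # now {9, 51, 55, 72, 96}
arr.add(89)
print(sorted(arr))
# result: [9, 51, 55, 72, 89, 96]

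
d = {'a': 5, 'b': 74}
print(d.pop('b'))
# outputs 74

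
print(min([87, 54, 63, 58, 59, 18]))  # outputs 18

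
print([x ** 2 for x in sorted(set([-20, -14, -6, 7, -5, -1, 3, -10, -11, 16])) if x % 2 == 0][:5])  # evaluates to [400, 196, 100, 36, 256]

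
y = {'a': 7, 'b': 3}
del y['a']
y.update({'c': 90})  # {'b': 3, 'c': 90}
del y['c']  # {'b': 3}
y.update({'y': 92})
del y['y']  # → {'b': 3}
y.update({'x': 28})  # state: {'b': 3, 'x': 28}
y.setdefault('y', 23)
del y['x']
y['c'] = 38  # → {'b': 3, 'y': 23, 'c': 38}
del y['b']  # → {'y': 23, 'c': 38}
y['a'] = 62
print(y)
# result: {'y': 23, 'c': 38, 'a': 62}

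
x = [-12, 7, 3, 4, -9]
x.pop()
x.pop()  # 4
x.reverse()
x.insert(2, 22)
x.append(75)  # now [3, 7, 22, -12, 75]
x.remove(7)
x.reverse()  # [75, -12, 22, 3]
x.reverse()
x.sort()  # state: [-12, 3, 22, 75]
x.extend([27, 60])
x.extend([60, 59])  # [-12, 3, 22, 75, 27, 60, 60, 59]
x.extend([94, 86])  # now [-12, 3, 22, 75, 27, 60, 60, 59, 94, 86]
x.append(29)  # [-12, 3, 22, 75, 27, 60, 60, 59, 94, 86, 29]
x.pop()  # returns 29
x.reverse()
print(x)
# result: [86, 94, 59, 60, 60, 27, 75, 22, 3, -12]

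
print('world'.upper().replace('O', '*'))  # W*RLD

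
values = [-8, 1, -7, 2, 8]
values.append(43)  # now [-8, 1, -7, 2, 8, 43]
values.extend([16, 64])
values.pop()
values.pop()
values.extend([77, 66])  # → [-8, 1, -7, 2, 8, 43, 77, 66]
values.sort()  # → [-8, -7, 1, 2, 8, 43, 66, 77]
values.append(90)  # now [-8, -7, 1, 2, 8, 43, 66, 77, 90]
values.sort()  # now [-8, -7, 1, 2, 8, 43, 66, 77, 90]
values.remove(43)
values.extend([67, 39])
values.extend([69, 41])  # [-8, -7, 1, 2, 8, 66, 77, 90, 67, 39, 69, 41]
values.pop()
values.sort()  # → [-8, -7, 1, 2, 8, 39, 66, 67, 69, 77, 90]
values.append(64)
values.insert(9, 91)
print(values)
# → [-8, -7, 1, 2, 8, 39, 66, 67, 69, 91, 77, 90, 64]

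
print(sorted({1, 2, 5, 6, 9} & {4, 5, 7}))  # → [5]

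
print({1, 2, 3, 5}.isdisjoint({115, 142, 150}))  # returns True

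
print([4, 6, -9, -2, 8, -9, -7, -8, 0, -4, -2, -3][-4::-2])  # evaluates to [0, -7, 8, -9, 4]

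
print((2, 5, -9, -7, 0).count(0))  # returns 1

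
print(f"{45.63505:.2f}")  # 45.64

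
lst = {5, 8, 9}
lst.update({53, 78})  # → {5, 8, 9, 53, 78}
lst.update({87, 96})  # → {5, 8, 9, 53, 78, 87, 96}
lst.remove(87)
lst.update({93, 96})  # {5, 8, 9, 53, 78, 93, 96}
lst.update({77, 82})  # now {5, 8, 9, 53, 77, 78, 82, 93, 96}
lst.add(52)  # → {5, 8, 9, 52, 53, 77, 78, 82, 93, 96}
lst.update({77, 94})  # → {5, 8, 9, 52, 53, 77, 78, 82, 93, 94, 96}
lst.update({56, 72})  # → {5, 8, 9, 52, 53, 56, 72, 77, 78, 82, 93, 94, 96}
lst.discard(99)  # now {5, 8, 9, 52, 53, 56, 72, 77, 78, 82, 93, 94, 96}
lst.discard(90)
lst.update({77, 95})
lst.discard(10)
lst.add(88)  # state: {5, 8, 9, 52, 53, 56, 72, 77, 78, 82, 88, 93, 94, 95, 96}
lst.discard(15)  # {5, 8, 9, 52, 53, 56, 72, 77, 78, 82, 88, 93, 94, 95, 96}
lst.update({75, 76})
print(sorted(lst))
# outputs [5, 8, 9, 52, 53, 56, 72, 75, 76, 77, 78, 82, 88, 93, 94, 95, 96]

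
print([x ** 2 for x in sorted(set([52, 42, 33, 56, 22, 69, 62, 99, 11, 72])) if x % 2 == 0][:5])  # [484, 1764, 2704, 3136, 3844]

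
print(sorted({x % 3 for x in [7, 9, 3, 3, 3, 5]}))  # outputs [0, 1, 2]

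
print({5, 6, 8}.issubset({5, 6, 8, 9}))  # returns True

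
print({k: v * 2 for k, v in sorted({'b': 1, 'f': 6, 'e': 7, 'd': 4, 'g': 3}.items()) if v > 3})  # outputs {'d': 8, 'e': 14, 'f': 12}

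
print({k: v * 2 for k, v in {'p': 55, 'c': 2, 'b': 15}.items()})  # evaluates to {'p': 110, 'c': 4, 'b': 30}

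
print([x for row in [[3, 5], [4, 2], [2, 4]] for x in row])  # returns [3, 5, 4, 2, 2, 4]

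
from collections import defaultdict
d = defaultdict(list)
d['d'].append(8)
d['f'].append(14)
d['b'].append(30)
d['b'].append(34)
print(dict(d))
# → {'d': [8], 'f': [14], 'b': [30, 34]}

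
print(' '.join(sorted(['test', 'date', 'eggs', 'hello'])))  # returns date eggs hello test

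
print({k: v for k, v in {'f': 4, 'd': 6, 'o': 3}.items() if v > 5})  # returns {'d': 6}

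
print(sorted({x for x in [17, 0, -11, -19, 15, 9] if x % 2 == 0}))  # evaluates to [0]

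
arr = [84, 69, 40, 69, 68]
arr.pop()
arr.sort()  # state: [40, 69, 69, 84]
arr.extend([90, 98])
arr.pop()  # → 98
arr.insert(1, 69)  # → [40, 69, 69, 69, 84, 90]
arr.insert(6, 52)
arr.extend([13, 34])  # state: [40, 69, 69, 69, 84, 90, 52, 13, 34]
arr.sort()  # [13, 34, 40, 52, 69, 69, 69, 84, 90]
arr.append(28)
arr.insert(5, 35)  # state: [13, 34, 40, 52, 69, 35, 69, 69, 84, 90, 28]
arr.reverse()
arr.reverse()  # [13, 34, 40, 52, 69, 35, 69, 69, 84, 90, 28]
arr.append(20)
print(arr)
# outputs [13, 34, 40, 52, 69, 35, 69, 69, 84, 90, 28, 20]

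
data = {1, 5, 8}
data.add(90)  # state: {1, 5, 8, 90}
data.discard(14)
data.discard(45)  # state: {1, 5, 8, 90}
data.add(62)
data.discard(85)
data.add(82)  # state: {1, 5, 8, 62, 82, 90}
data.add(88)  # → {1, 5, 8, 62, 82, 88, 90}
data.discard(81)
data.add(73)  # {1, 5, 8, 62, 73, 82, 88, 90}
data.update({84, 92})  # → {1, 5, 8, 62, 73, 82, 84, 88, 90, 92}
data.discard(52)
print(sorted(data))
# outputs [1, 5, 8, 62, 73, 82, 84, 88, 90, 92]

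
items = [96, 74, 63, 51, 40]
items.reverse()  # [40, 51, 63, 74, 96]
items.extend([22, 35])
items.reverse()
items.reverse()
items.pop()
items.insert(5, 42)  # [40, 51, 63, 74, 96, 42, 22]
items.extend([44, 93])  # [40, 51, 63, 74, 96, 42, 22, 44, 93]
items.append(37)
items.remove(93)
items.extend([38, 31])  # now [40, 51, 63, 74, 96, 42, 22, 44, 37, 38, 31]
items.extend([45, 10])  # [40, 51, 63, 74, 96, 42, 22, 44, 37, 38, 31, 45, 10]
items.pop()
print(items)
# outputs [40, 51, 63, 74, 96, 42, 22, 44, 37, 38, 31, 45]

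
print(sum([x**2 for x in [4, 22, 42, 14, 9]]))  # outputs 2541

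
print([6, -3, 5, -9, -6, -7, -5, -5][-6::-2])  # [5, 6]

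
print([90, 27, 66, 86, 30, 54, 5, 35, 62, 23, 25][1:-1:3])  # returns [27, 30, 35]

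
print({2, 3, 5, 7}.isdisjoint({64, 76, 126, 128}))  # True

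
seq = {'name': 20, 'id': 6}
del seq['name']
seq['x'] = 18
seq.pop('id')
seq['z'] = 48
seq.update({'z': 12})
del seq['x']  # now {'z': 12}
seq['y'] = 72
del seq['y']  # {'z': 12}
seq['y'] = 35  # {'z': 12, 'y': 35}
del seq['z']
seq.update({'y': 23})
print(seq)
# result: {'y': 23}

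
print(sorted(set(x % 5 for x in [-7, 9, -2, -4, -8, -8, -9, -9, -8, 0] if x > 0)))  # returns [4]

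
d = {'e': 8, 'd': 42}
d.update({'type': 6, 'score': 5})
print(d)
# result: {'e': 8, 'd': 42, 'type': 6, 'score': 5}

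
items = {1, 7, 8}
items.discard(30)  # {1, 7, 8}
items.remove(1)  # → {7, 8}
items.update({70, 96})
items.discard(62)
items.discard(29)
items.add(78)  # {7, 8, 70, 78, 96}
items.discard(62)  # {7, 8, 70, 78, 96}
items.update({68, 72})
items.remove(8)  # {7, 68, 70, 72, 78, 96}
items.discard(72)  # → {7, 68, 70, 78, 96}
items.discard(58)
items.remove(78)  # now {7, 68, 70, 96}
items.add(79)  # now {7, 68, 70, 79, 96}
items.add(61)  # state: {7, 61, 68, 70, 79, 96}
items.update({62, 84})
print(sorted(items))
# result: [7, 61, 62, 68, 70, 79, 84, 96]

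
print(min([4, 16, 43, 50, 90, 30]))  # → 4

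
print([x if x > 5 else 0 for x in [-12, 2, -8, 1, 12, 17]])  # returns [0, 0, 0, 0, 12, 17]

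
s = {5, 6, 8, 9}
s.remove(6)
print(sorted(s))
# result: [5, 8, 9]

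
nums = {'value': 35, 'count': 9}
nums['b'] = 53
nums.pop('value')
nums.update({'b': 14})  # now {'count': 9, 'b': 14}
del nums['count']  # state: {'b': 14}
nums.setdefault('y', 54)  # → 54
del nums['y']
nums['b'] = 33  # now {'b': 33}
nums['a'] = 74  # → {'b': 33, 'a': 74}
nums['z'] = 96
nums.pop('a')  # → 74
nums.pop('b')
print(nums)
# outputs {'z': 96}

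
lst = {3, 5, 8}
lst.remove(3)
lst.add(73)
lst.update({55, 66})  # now {5, 8, 55, 66, 73}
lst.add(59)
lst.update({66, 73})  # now {5, 8, 55, 59, 66, 73}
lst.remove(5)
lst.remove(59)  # {8, 55, 66, 73}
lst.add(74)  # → {8, 55, 66, 73, 74}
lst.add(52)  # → {8, 52, 55, 66, 73, 74}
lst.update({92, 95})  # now {8, 52, 55, 66, 73, 74, 92, 95}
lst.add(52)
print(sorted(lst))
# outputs [8, 52, 55, 66, 73, 74, 92, 95]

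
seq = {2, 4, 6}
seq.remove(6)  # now {2, 4}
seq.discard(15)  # {2, 4}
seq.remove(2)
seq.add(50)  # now {4, 50}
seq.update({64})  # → {4, 50, 64}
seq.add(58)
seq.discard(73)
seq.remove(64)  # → {4, 50, 58}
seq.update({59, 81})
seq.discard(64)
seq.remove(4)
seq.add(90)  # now {50, 58, 59, 81, 90}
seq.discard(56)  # {50, 58, 59, 81, 90}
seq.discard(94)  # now {50, 58, 59, 81, 90}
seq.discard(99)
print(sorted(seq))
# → [50, 58, 59, 81, 90]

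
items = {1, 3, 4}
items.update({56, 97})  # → {1, 3, 4, 56, 97}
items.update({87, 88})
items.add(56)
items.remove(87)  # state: {1, 3, 4, 56, 88, 97}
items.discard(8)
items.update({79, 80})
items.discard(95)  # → {1, 3, 4, 56, 79, 80, 88, 97}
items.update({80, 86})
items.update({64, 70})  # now {1, 3, 4, 56, 64, 70, 79, 80, 86, 88, 97}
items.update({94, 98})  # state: {1, 3, 4, 56, 64, 70, 79, 80, 86, 88, 94, 97, 98}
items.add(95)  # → {1, 3, 4, 56, 64, 70, 79, 80, 86, 88, 94, 95, 97, 98}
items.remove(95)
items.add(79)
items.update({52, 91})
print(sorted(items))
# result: [1, 3, 4, 52, 56, 64, 70, 79, 80, 86, 88, 91, 94, 97, 98]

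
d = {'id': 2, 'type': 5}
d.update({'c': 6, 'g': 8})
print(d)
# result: {'id': 2, 'type': 5, 'c': 6, 'g': 8}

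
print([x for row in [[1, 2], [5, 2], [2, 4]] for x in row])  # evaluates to [1, 2, 5, 2, 2, 4]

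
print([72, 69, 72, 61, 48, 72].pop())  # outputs 72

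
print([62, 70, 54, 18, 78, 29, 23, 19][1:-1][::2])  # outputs [70, 18, 29]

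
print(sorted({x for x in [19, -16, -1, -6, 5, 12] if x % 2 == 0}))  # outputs [-16, -6, 12]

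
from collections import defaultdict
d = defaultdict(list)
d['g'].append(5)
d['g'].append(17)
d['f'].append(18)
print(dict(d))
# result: {'g': [5, 17], 'f': [18]}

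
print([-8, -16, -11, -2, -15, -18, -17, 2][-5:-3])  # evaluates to [-2, -15]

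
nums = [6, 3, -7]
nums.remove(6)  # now [3, -7]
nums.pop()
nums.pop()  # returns 3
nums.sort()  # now []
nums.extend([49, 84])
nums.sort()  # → [49, 84]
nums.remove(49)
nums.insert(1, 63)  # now [84, 63]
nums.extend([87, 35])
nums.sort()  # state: [35, 63, 84, 87]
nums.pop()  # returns 87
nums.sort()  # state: [35, 63, 84]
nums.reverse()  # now [84, 63, 35]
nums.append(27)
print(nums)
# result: [84, 63, 35, 27]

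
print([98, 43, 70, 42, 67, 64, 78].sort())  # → None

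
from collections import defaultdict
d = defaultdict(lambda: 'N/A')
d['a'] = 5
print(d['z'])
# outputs N/A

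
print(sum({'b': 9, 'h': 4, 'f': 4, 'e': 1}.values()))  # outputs 18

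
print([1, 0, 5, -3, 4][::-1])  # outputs [4, -3, 5, 0, 1]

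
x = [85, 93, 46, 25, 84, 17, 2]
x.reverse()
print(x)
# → [2, 17, 84, 25, 46, 93, 85]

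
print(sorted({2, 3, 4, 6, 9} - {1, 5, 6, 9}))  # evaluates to [2, 3, 4]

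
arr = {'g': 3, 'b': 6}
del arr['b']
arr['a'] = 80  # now {'g': 3, 'a': 80}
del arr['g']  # {'a': 80}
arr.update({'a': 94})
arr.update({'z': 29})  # {'a': 94, 'z': 29}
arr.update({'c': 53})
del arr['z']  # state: {'a': 94, 'c': 53}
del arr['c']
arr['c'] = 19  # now {'a': 94, 'c': 19}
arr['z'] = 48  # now {'a': 94, 'c': 19, 'z': 48}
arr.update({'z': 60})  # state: {'a': 94, 'c': 19, 'z': 60}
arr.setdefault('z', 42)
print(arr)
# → {'a': 94, 'c': 19, 'z': 60}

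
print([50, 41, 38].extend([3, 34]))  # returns None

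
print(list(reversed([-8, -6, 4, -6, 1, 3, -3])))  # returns [-3, 3, 1, -6, 4, -6, -8]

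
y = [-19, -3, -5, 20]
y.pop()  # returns 20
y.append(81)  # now [-19, -3, -5, 81]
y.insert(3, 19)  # [-19, -3, -5, 19, 81]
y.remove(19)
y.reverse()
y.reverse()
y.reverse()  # [81, -5, -3, -19]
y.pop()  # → -19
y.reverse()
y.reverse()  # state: [81, -5, -3]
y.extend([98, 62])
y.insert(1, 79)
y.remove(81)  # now [79, -5, -3, 98, 62]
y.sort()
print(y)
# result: [-5, -3, 62, 79, 98]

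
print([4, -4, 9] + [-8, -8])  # [4, -4, 9, -8, -8]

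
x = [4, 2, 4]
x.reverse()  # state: [4, 2, 4]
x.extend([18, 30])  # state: [4, 2, 4, 18, 30]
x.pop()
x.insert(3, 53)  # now [4, 2, 4, 53, 18]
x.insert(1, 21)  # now [4, 21, 2, 4, 53, 18]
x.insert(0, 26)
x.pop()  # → 18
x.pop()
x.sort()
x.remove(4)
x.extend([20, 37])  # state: [2, 4, 21, 26, 20, 37]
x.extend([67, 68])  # [2, 4, 21, 26, 20, 37, 67, 68]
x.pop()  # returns 68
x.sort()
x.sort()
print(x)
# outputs [2, 4, 20, 21, 26, 37, 67]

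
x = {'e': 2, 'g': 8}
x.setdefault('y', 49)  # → 49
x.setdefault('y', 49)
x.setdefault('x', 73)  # 73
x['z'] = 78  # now {'e': 2, 'g': 8, 'y': 49, 'x': 73, 'z': 78}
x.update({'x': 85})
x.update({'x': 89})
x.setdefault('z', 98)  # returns 78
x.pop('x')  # 89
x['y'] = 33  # {'e': 2, 'g': 8, 'y': 33, 'z': 78}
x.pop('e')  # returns 2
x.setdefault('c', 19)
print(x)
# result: {'g': 8, 'y': 33, 'z': 78, 'c': 19}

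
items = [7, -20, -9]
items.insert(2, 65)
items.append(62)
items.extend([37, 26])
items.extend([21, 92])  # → [7, -20, 65, -9, 62, 37, 26, 21, 92]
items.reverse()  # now [92, 21, 26, 37, 62, -9, 65, -20, 7]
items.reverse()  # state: [7, -20, 65, -9, 62, 37, 26, 21, 92]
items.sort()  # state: [-20, -9, 7, 21, 26, 37, 62, 65, 92]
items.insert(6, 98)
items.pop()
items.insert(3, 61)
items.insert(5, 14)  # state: [-20, -9, 7, 61, 21, 14, 26, 37, 98, 62, 65]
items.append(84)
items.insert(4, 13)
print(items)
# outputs [-20, -9, 7, 61, 13, 21, 14, 26, 37, 98, 62, 65, 84]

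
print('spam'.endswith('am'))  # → True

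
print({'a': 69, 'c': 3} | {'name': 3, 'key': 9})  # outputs {'a': 69, 'c': 3, 'name': 3, 'key': 9}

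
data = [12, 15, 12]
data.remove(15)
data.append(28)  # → [12, 12, 28]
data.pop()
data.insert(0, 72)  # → [72, 12, 12]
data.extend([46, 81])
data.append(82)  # [72, 12, 12, 46, 81, 82]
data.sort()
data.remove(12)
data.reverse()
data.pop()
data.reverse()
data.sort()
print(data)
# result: [46, 72, 81, 82]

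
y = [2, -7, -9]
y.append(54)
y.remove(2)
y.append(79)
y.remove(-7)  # [-9, 54, 79]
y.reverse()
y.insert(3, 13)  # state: [79, 54, -9, 13]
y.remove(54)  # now [79, -9, 13]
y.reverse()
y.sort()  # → [-9, 13, 79]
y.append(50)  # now [-9, 13, 79, 50]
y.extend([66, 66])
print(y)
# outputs [-9, 13, 79, 50, 66, 66]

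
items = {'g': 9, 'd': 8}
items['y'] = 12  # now {'g': 9, 'd': 8, 'y': 12}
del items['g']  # {'d': 8, 'y': 12}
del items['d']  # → {'y': 12}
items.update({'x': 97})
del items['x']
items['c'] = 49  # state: {'y': 12, 'c': 49}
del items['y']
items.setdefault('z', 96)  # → 96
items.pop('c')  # 49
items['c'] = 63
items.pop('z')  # 96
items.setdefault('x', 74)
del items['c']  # {'x': 74}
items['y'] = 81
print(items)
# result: {'x': 74, 'y': 81}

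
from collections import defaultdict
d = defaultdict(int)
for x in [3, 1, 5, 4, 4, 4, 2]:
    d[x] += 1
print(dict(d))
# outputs {3: 1, 1: 1, 5: 1, 4: 3, 2: 1}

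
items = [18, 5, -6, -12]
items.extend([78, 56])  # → [18, 5, -6, -12, 78, 56]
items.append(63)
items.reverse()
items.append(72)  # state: [63, 56, 78, -12, -6, 5, 18, 72]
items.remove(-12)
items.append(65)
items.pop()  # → 65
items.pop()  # 72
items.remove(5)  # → [63, 56, 78, -6, 18]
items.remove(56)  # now [63, 78, -6, 18]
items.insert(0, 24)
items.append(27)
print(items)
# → [24, 63, 78, -6, 18, 27]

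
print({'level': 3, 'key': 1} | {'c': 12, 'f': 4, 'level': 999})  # {'level': 999, 'key': 1, 'c': 12, 'f': 4}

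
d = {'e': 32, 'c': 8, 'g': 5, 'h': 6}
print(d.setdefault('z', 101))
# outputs 101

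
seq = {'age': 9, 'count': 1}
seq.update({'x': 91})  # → {'age': 9, 'count': 1, 'x': 91}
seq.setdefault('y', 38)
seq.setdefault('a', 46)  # 46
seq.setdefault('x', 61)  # 91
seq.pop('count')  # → 1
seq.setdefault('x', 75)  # 91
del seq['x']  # {'age': 9, 'y': 38, 'a': 46}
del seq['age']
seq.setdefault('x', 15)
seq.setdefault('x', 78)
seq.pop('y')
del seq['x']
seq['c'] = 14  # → {'a': 46, 'c': 14}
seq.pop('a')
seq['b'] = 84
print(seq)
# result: {'c': 14, 'b': 84}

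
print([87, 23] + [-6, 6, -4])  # [87, 23, -6, 6, -4]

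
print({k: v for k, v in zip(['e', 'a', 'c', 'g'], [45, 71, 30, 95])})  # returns {'e': 45, 'a': 71, 'c': 30, 'g': 95}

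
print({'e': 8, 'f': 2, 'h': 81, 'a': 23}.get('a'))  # 23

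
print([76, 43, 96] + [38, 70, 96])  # [76, 43, 96, 38, 70, 96]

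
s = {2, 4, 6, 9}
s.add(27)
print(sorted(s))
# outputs [2, 4, 6, 9, 27]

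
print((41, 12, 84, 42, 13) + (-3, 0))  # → (41, 12, 84, 42, 13, -3, 0)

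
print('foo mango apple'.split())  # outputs ['foo', 'mango', 'apple']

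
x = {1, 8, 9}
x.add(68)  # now {1, 8, 9, 68}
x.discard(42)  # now {1, 8, 9, 68}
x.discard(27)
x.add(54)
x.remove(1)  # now {8, 9, 54, 68}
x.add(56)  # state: {8, 9, 54, 56, 68}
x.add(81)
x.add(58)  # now {8, 9, 54, 56, 58, 68, 81}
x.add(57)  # {8, 9, 54, 56, 57, 58, 68, 81}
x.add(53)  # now {8, 9, 53, 54, 56, 57, 58, 68, 81}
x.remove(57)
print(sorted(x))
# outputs [8, 9, 53, 54, 56, 58, 68, 81]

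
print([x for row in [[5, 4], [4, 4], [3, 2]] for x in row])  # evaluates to [5, 4, 4, 4, 3, 2]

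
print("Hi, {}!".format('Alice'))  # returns Hi, Alice!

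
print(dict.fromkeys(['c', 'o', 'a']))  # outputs {'c': None, 'o': None, 'a': None}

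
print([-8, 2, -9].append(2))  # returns None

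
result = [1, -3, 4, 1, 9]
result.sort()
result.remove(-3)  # [1, 1, 4, 9]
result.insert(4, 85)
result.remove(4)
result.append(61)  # [1, 1, 9, 85, 61]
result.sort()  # [1, 1, 9, 61, 85]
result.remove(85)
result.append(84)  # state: [1, 1, 9, 61, 84]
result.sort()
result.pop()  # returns 84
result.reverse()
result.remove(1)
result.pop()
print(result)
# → [61, 9]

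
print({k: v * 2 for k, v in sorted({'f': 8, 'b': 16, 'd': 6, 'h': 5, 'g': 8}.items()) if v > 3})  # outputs {'b': 32, 'd': 12, 'f': 16, 'g': 16, 'h': 10}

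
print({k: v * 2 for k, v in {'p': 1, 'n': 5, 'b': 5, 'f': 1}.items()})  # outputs {'p': 2, 'n': 10, 'b': 10, 'f': 2}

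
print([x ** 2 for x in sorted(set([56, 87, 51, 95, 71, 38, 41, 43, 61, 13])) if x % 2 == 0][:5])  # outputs [1444, 3136]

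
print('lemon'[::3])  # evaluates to lo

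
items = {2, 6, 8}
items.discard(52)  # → {2, 6, 8}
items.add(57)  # {2, 6, 8, 57}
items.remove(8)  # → {2, 6, 57}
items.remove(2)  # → {6, 57}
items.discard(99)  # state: {6, 57}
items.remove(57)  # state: {6}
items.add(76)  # {6, 76}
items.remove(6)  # {76}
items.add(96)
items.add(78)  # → {76, 78, 96}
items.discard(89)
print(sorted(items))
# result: [76, 78, 96]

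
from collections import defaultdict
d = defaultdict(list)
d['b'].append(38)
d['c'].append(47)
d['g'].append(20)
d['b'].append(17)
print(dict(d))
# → {'b': [38, 17], 'c': [47], 'g': [20]}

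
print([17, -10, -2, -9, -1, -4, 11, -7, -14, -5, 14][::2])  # [17, -2, -1, 11, -14, 14]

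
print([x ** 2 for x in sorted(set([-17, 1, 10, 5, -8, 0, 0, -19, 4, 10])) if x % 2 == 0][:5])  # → [64, 0, 16, 100]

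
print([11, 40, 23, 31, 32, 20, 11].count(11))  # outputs 2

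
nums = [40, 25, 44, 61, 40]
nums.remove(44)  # [40, 25, 61, 40]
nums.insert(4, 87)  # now [40, 25, 61, 40, 87]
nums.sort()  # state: [25, 40, 40, 61, 87]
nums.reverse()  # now [87, 61, 40, 40, 25]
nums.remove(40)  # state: [87, 61, 40, 25]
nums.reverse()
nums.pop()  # 87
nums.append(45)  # [25, 40, 61, 45]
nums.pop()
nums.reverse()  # [61, 40, 25]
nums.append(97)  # [61, 40, 25, 97]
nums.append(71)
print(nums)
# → [61, 40, 25, 97, 71]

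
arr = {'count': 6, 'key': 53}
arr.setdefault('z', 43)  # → 43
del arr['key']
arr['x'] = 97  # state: {'count': 6, 'z': 43, 'x': 97}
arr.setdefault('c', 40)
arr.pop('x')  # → 97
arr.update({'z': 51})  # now {'count': 6, 'z': 51, 'c': 40}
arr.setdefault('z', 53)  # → 51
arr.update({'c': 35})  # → {'count': 6, 'z': 51, 'c': 35}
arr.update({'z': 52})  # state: {'count': 6, 'z': 52, 'c': 35}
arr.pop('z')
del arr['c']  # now {'count': 6}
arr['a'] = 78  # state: {'count': 6, 'a': 78}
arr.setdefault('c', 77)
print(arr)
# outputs {'count': 6, 'a': 78, 'c': 77}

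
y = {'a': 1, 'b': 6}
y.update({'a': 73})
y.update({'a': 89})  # {'a': 89, 'b': 6}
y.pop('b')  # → 6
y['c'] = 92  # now {'a': 89, 'c': 92}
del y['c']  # {'a': 89}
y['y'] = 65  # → {'a': 89, 'y': 65}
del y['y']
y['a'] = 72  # {'a': 72}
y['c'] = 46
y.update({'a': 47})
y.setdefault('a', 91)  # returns 47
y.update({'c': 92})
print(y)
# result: {'a': 47, 'c': 92}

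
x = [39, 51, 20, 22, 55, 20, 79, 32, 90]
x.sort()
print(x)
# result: [20, 20, 22, 32, 39, 51, 55, 79, 90]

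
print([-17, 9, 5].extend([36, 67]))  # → None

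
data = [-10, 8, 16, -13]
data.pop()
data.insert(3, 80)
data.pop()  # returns 80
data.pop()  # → 16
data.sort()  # [-10, 8]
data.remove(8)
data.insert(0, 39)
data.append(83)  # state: [39, -10, 83]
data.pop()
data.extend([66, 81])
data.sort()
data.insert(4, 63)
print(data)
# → [-10, 39, 66, 81, 63]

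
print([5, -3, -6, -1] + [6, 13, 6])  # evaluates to [5, -3, -6, -1, 6, 13, 6]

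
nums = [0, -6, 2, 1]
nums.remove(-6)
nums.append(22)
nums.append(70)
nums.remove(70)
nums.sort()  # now [0, 1, 2, 22]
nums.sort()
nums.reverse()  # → [22, 2, 1, 0]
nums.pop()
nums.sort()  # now [1, 2, 22]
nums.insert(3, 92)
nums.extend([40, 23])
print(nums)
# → [1, 2, 22, 92, 40, 23]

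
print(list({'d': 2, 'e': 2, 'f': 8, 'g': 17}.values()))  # [2, 2, 8, 17]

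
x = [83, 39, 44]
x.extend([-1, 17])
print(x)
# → [83, 39, 44, -1, 17]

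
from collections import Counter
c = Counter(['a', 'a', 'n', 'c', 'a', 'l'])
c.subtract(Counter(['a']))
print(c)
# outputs Counter({'a': 2, 'n': 1, 'c': 1, 'l': 1})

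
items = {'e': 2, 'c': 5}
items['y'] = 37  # {'e': 2, 'c': 5, 'y': 37}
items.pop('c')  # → 5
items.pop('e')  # 2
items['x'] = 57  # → {'y': 37, 'x': 57}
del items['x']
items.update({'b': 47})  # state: {'y': 37, 'b': 47}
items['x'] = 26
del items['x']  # {'y': 37, 'b': 47}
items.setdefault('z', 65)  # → 65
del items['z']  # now {'y': 37, 'b': 47}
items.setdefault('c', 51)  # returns 51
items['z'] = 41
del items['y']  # {'b': 47, 'c': 51, 'z': 41}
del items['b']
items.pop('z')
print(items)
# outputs {'c': 51}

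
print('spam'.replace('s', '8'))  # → 8pam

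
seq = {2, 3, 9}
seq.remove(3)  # {2, 9}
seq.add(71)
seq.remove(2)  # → {9, 71}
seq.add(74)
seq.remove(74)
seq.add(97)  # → {9, 71, 97}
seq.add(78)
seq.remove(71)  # {9, 78, 97}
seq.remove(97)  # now {9, 78}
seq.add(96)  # {9, 78, 96}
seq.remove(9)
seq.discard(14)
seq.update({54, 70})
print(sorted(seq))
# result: [54, 70, 78, 96]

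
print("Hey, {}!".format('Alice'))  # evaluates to Hey, Alice!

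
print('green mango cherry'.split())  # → ['green', 'mango', 'cherry']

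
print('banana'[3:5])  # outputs an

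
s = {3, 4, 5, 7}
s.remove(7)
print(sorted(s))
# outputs [3, 4, 5]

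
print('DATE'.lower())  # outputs date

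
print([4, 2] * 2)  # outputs [4, 2, 4, 2]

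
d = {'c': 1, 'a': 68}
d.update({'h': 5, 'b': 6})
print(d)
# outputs {'c': 1, 'a': 68, 'h': 5, 'b': 6}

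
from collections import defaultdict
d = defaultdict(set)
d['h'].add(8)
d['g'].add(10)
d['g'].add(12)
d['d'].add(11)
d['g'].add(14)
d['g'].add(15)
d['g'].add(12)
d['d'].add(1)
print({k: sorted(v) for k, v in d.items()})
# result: {'h': [8], 'g': [10, 12, 14, 15], 'd': [1, 11]}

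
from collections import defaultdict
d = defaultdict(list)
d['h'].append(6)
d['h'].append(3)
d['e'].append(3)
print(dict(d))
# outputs {'h': [6, 3], 'e': [3]}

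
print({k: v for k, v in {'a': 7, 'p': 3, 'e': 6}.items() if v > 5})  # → {'a': 7, 'e': 6}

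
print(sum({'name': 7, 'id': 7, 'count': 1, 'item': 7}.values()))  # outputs 22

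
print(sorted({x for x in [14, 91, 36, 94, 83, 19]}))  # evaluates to [14, 19, 36, 83, 91, 94]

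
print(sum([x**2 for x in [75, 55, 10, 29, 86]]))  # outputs 16987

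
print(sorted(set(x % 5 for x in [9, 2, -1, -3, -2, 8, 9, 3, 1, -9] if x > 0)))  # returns [1, 2, 3, 4]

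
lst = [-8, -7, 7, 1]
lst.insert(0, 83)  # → [83, -8, -7, 7, 1]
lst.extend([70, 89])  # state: [83, -8, -7, 7, 1, 70, 89]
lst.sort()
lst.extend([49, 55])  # [-8, -7, 1, 7, 70, 83, 89, 49, 55]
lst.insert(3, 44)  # [-8, -7, 1, 44, 7, 70, 83, 89, 49, 55]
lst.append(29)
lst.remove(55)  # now [-8, -7, 1, 44, 7, 70, 83, 89, 49, 29]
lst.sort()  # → [-8, -7, 1, 7, 29, 44, 49, 70, 83, 89]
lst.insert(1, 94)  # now [-8, 94, -7, 1, 7, 29, 44, 49, 70, 83, 89]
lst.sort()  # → [-8, -7, 1, 7, 29, 44, 49, 70, 83, 89, 94]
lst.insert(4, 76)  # [-8, -7, 1, 7, 76, 29, 44, 49, 70, 83, 89, 94]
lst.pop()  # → 94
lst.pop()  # 89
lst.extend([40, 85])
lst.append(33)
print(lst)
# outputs [-8, -7, 1, 7, 76, 29, 44, 49, 70, 83, 40, 85, 33]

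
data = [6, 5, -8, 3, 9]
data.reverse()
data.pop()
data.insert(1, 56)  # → [9, 56, 3, -8, 5]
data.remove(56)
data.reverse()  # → [5, -8, 3, 9]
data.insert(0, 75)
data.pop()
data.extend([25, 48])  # [75, 5, -8, 3, 25, 48]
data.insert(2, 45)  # [75, 5, 45, -8, 3, 25, 48]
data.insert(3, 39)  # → [75, 5, 45, 39, -8, 3, 25, 48]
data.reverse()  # [48, 25, 3, -8, 39, 45, 5, 75]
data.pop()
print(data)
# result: [48, 25, 3, -8, 39, 45, 5]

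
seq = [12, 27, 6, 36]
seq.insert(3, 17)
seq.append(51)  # [12, 27, 6, 17, 36, 51]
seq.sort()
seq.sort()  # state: [6, 12, 17, 27, 36, 51]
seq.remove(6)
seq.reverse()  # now [51, 36, 27, 17, 12]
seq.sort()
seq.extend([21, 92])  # [12, 17, 27, 36, 51, 21, 92]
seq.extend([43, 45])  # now [12, 17, 27, 36, 51, 21, 92, 43, 45]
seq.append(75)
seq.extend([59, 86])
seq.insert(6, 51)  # [12, 17, 27, 36, 51, 21, 51, 92, 43, 45, 75, 59, 86]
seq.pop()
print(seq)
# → [12, 17, 27, 36, 51, 21, 51, 92, 43, 45, 75, 59]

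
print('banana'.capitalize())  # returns Banana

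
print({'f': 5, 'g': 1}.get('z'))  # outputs None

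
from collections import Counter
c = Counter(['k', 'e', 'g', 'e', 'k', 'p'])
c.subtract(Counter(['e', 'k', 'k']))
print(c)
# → Counter({'e': 1, 'g': 1, 'p': 1, 'k': 0})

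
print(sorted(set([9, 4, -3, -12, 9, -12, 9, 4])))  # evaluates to [-12, -3, 4, 9]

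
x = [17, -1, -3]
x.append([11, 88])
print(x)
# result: [17, -1, -3, [11, 88]]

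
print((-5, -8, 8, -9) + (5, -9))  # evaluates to (-5, -8, 8, -9, 5, -9)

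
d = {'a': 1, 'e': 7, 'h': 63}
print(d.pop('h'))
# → 63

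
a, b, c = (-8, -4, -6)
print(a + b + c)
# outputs -18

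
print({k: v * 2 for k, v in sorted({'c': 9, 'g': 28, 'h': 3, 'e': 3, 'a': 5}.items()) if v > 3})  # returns {'a': 10, 'c': 18, 'g': 56}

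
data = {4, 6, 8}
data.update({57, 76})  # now {4, 6, 8, 57, 76}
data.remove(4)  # {6, 8, 57, 76}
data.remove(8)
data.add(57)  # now {6, 57, 76}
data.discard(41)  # {6, 57, 76}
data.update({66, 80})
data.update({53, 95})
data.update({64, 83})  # {6, 53, 57, 64, 66, 76, 80, 83, 95}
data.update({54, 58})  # {6, 53, 54, 57, 58, 64, 66, 76, 80, 83, 95}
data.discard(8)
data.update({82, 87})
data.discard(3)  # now {6, 53, 54, 57, 58, 64, 66, 76, 80, 82, 83, 87, 95}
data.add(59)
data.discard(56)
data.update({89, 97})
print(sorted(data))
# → [6, 53, 54, 57, 58, 59, 64, 66, 76, 80, 82, 83, 87, 89, 95, 97]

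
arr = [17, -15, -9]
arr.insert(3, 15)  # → [17, -15, -9, 15]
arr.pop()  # 15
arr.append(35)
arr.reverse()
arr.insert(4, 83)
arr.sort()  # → [-15, -9, 17, 35, 83]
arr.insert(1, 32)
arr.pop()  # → 83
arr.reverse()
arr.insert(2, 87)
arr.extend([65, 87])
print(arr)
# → [35, 17, 87, -9, 32, -15, 65, 87]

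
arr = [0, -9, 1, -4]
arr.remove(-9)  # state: [0, 1, -4]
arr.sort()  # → [-4, 0, 1]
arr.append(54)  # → [-4, 0, 1, 54]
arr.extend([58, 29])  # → [-4, 0, 1, 54, 58, 29]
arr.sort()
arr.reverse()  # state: [58, 54, 29, 1, 0, -4]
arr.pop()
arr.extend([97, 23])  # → [58, 54, 29, 1, 0, 97, 23]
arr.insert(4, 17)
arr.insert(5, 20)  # [58, 54, 29, 1, 17, 20, 0, 97, 23]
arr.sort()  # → [0, 1, 17, 20, 23, 29, 54, 58, 97]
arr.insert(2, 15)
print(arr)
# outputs [0, 1, 15, 17, 20, 23, 29, 54, 58, 97]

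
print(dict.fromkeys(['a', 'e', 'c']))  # {'a': None, 'e': None, 'c': None}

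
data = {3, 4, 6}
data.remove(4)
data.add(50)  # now {3, 6, 50}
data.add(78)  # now {3, 6, 50, 78}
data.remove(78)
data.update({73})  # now {3, 6, 50, 73}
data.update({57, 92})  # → {3, 6, 50, 57, 73, 92}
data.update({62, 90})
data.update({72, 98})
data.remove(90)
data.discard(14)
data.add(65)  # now {3, 6, 50, 57, 62, 65, 72, 73, 92, 98}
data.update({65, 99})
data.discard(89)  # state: {3, 6, 50, 57, 62, 65, 72, 73, 92, 98, 99}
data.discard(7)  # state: {3, 6, 50, 57, 62, 65, 72, 73, 92, 98, 99}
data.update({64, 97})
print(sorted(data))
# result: [3, 6, 50, 57, 62, 64, 65, 72, 73, 92, 97, 98, 99]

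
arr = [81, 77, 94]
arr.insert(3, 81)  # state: [81, 77, 94, 81]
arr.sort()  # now [77, 81, 81, 94]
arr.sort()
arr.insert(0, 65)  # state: [65, 77, 81, 81, 94]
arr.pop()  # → 94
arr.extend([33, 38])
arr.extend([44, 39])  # [65, 77, 81, 81, 33, 38, 44, 39]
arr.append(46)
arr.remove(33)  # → [65, 77, 81, 81, 38, 44, 39, 46]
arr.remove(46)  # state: [65, 77, 81, 81, 38, 44, 39]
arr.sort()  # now [38, 39, 44, 65, 77, 81, 81]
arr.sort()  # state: [38, 39, 44, 65, 77, 81, 81]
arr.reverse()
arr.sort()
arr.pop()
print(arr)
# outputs [38, 39, 44, 65, 77, 81]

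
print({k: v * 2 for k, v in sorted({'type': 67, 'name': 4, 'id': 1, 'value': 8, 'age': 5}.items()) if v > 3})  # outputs {'age': 10, 'name': 8, 'type': 134, 'value': 16}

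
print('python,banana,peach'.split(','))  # ['python', 'banana', 'peach']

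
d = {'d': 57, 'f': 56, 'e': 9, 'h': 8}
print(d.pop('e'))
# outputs 9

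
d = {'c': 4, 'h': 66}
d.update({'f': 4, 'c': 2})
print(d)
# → {'c': 2, 'h': 66, 'f': 4}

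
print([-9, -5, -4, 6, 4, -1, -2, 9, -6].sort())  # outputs None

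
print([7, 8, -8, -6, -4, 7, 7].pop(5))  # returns 7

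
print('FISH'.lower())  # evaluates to fish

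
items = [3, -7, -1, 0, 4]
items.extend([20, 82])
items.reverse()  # [82, 20, 4, 0, -1, -7, 3]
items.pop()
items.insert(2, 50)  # [82, 20, 50, 4, 0, -1, -7]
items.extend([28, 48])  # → [82, 20, 50, 4, 0, -1, -7, 28, 48]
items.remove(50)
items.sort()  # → [-7, -1, 0, 4, 20, 28, 48, 82]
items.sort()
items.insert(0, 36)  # [36, -7, -1, 0, 4, 20, 28, 48, 82]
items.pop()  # 82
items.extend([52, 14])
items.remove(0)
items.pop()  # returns 14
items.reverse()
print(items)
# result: [52, 48, 28, 20, 4, -1, -7, 36]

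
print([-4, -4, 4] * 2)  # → [-4, -4, 4, -4, -4, 4]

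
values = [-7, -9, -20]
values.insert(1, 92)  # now [-7, 92, -9, -20]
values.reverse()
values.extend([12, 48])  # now [-20, -9, 92, -7, 12, 48]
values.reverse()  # [48, 12, -7, 92, -9, -20]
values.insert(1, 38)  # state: [48, 38, 12, -7, 92, -9, -20]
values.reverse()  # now [-20, -9, 92, -7, 12, 38, 48]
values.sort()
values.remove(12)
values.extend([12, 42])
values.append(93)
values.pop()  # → 93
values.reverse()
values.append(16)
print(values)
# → [42, 12, 92, 48, 38, -7, -9, -20, 16]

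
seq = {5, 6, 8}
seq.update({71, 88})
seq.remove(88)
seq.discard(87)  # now {5, 6, 8, 71}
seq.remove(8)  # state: {5, 6, 71}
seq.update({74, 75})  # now {5, 6, 71, 74, 75}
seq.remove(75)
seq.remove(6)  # {5, 71, 74}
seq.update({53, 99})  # {5, 53, 71, 74, 99}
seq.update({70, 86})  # {5, 53, 70, 71, 74, 86, 99}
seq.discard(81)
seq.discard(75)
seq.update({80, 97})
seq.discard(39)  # {5, 53, 70, 71, 74, 80, 86, 97, 99}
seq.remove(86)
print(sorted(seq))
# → [5, 53, 70, 71, 74, 80, 97, 99]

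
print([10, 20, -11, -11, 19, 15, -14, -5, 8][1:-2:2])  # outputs [20, -11, 15]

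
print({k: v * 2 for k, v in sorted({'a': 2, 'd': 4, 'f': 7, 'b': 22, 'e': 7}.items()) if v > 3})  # {'b': 44, 'd': 8, 'e': 14, 'f': 14}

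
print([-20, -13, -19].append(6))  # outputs None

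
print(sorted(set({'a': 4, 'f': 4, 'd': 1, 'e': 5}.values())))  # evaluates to [1, 4, 5]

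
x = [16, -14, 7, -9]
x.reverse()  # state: [-9, 7, -14, 16]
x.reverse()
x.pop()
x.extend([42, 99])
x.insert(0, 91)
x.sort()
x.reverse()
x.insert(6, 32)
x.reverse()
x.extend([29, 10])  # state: [32, -14, 7, 16, 42, 91, 99, 29, 10]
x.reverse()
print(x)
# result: [10, 29, 99, 91, 42, 16, 7, -14, 32]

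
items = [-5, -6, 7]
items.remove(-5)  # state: [-6, 7]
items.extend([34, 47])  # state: [-6, 7, 34, 47]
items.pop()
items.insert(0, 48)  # [48, -6, 7, 34]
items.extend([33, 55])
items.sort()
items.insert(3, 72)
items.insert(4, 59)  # [-6, 7, 33, 72, 59, 34, 48, 55]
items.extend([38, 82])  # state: [-6, 7, 33, 72, 59, 34, 48, 55, 38, 82]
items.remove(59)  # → [-6, 7, 33, 72, 34, 48, 55, 38, 82]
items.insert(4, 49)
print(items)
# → [-6, 7, 33, 72, 49, 34, 48, 55, 38, 82]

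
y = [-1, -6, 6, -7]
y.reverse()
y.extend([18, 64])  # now [-7, 6, -6, -1, 18, 64]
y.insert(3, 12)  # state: [-7, 6, -6, 12, -1, 18, 64]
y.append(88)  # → [-7, 6, -6, 12, -1, 18, 64, 88]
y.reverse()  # [88, 64, 18, -1, 12, -6, 6, -7]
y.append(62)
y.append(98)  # [88, 64, 18, -1, 12, -6, 6, -7, 62, 98]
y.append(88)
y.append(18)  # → [88, 64, 18, -1, 12, -6, 6, -7, 62, 98, 88, 18]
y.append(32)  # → [88, 64, 18, -1, 12, -6, 6, -7, 62, 98, 88, 18, 32]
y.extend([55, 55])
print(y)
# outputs [88, 64, 18, -1, 12, -6, 6, -7, 62, 98, 88, 18, 32, 55, 55]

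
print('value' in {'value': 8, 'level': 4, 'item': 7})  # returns True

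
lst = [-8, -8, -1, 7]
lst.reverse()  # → [7, -1, -8, -8]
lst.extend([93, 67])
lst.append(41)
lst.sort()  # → [-8, -8, -1, 7, 41, 67, 93]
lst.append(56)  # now [-8, -8, -1, 7, 41, 67, 93, 56]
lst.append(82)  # [-8, -8, -1, 7, 41, 67, 93, 56, 82]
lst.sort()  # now [-8, -8, -1, 7, 41, 56, 67, 82, 93]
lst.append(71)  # [-8, -8, -1, 7, 41, 56, 67, 82, 93, 71]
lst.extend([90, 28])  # [-8, -8, -1, 7, 41, 56, 67, 82, 93, 71, 90, 28]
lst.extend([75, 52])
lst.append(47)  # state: [-8, -8, -1, 7, 41, 56, 67, 82, 93, 71, 90, 28, 75, 52, 47]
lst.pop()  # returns 47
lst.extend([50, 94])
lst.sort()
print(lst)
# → [-8, -8, -1, 7, 28, 41, 50, 52, 56, 67, 71, 75, 82, 90, 93, 94]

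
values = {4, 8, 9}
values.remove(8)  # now {4, 9}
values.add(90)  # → {4, 9, 90}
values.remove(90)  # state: {4, 9}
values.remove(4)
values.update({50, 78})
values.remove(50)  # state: {9, 78}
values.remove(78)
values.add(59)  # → {9, 59}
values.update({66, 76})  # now {9, 59, 66, 76}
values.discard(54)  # {9, 59, 66, 76}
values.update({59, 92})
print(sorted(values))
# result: [9, 59, 66, 76, 92]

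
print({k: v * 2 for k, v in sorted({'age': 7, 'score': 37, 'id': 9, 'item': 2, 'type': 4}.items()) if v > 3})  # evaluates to {'age': 14, 'id': 18, 'score': 74, 'type': 8}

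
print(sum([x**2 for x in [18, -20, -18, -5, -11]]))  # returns 1194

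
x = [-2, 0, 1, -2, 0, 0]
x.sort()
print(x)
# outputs [-2, -2, 0, 0, 0, 1]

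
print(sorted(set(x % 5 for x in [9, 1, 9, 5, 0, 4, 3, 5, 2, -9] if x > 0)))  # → [0, 1, 2, 3, 4]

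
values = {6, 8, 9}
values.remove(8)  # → {6, 9}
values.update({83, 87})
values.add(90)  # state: {6, 9, 83, 87, 90}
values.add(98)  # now {6, 9, 83, 87, 90, 98}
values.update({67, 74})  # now {6, 9, 67, 74, 83, 87, 90, 98}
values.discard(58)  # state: {6, 9, 67, 74, 83, 87, 90, 98}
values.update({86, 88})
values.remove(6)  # {9, 67, 74, 83, 86, 87, 88, 90, 98}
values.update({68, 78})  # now {9, 67, 68, 74, 78, 83, 86, 87, 88, 90, 98}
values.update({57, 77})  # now {9, 57, 67, 68, 74, 77, 78, 83, 86, 87, 88, 90, 98}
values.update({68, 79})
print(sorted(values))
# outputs [9, 57, 67, 68, 74, 77, 78, 79, 83, 86, 87, 88, 90, 98]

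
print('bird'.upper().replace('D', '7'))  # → BIR7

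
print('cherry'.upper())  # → CHERRY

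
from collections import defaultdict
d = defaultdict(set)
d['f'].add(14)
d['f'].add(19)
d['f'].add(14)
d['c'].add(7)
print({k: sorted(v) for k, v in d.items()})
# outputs {'f': [14, 19], 'c': [7]}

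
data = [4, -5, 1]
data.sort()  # [-5, 1, 4]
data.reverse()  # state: [4, 1, -5]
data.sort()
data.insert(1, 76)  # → [-5, 76, 1, 4]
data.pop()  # 4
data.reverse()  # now [1, 76, -5]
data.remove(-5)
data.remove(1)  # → [76]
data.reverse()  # [76]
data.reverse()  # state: [76]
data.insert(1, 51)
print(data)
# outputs [76, 51]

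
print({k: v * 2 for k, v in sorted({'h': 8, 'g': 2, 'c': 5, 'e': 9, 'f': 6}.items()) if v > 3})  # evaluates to {'c': 10, 'e': 18, 'f': 12, 'h': 16}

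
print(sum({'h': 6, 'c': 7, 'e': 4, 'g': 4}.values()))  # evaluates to 21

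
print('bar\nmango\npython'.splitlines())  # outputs ['bar', 'mango', 'python']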